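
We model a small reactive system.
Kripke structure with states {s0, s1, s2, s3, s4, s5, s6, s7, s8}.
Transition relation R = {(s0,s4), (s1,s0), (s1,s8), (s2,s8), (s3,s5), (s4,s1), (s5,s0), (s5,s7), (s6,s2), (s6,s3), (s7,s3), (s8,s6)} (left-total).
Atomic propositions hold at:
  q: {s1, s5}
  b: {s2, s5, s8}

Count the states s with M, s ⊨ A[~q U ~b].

Sat(~q) = {s0, s2, s3, s4, s6, s7, s8}
Sat(~b) = {s0, s1, s3, s4, s6, s7}
A[~q U ~b]: least fixpoint, start Z0 = Sat(~b) = {s0, s1, s3, s4, s6, s7}, add states in Sat(~q) with every successor in Z. Z1 = {s0, s1, s3, s4, s6, s7, s8}; Z2 = {s0, s1, s2, s3, s4, s6, s7, s8}; fixed.
Sat(A[~q U ~b]) = {s0, s1, s2, s3, s4, s6, s7, s8}
|Sat(A[~q U ~b])| = |{s0, s1, s2, s3, s4, s6, s7, s8}| = 8.

8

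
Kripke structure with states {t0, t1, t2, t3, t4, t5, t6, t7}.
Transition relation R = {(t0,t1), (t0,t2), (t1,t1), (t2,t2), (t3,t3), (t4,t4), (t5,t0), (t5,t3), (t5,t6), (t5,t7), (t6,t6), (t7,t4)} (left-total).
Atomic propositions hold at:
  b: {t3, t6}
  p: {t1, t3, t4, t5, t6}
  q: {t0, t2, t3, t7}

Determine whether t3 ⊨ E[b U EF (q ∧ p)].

Sat(q ∧ p) = {t3}
EF (q ∧ p): least fixpoint, start Z0 = {t3}, add states with some successor in Z. Z1 = {t3, t5}; fixed.
Sat(EF (q ∧ p)) = {t3, t5}
E[b U EF (q ∧ p)]: least fixpoint, start Z0 = Sat(EF (q ∧ p)) = {t3, t5}, add states in Sat(b) with some successor in Z. Already a fixed point.
Sat(E[b U EF (q ∧ p)]) = {t3, t5}
t3 ∈ Sat(E[b U EF (q ∧ p)]) = {t3, t5}, so the formula holds at t3.

Yes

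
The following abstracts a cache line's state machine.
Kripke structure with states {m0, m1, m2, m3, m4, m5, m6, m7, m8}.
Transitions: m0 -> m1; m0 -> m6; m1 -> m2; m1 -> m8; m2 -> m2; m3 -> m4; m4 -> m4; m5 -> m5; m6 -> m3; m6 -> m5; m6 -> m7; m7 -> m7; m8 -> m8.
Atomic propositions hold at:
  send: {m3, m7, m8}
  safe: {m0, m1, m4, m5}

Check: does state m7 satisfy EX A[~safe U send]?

Sat(~safe) = {m2, m3, m6, m7, m8}
A[~safe U send]: least fixpoint, start Z0 = Sat(send) = {m3, m7, m8}, add states in Sat(~safe) with every successor in Z. Already a fixed point.
Sat(A[~safe U send]) = {m3, m7, m8}
Sat(EX A[~safe U send]) = {s : some successor in {m3, m7, m8}} = {m1, m6, m7, m8}
m7 ∈ Sat(EX A[~safe U send]) = {m1, m6, m7, m8}, so the formula holds at m7.

Yes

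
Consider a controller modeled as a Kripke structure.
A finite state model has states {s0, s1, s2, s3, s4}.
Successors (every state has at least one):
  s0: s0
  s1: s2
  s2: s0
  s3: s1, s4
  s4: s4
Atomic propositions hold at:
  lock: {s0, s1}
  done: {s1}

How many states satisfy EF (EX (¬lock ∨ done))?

Sat(¬lock) = {s2, s3, s4}
Sat(¬lock ∨ done) = {s1, s2, s3, s4}
Sat(EX (¬lock ∨ done)) = {s : some successor in {s1, s2, s3, s4}} = {s1, s3, s4}
EF (EX (¬lock ∨ done)): least fixpoint, start Z0 = {s1, s3, s4}, add states with some successor in Z. Already a fixed point.
Sat(EF (EX (¬lock ∨ done))) = {s1, s3, s4}
|Sat(EF (EX (¬lock ∨ done)))| = |{s1, s3, s4}| = 3.

3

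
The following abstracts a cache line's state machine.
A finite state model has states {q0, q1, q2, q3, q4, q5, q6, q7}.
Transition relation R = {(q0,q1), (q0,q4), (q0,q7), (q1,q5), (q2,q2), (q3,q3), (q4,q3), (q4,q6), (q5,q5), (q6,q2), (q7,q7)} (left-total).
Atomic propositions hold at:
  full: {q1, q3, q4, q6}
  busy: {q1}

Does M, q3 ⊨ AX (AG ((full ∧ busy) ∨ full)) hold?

Sat(full ∧ busy) = {q1}
Sat((full ∧ busy) ∨ full) = {q1, q3, q4, q6}
AG ((full ∧ busy) ∨ full): greatest fixpoint, start Z0 = {q1, q3, q4, q6}, keep only states in Sat with every successor in Z. Z1 = {q3, q4}; Z2 = {q3}; fixed.
Sat(AG ((full ∧ busy) ∨ full)) = {q3}
Sat(AX (AG ((full ∧ busy) ∨ full))) = {s : every successor in {q3}} = {q3}
q3 ∈ Sat(AX (AG ((full ∧ busy) ∨ full))) = {q3}, so the formula holds at q3.

Yes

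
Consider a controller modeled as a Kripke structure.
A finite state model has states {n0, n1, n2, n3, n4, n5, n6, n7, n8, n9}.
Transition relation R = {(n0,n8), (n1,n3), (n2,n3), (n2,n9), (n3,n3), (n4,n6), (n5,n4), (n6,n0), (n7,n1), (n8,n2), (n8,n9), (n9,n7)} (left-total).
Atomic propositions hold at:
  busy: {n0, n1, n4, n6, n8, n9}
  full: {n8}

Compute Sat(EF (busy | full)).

Sat(busy | full) = {n0, n1, n4, n6, n8, n9}
EF (busy | full): least fixpoint, start Z0 = {n0, n1, n4, n6, n8, n9}, add states with some successor in Z. Z1 = {n0, n1, n2, n4, n5, n6, n7, n8, n9}; fixed.
Sat(EF (busy | full)) = {n0, n1, n2, n4, n5, n6, n7, n8, n9}

{n0, n1, n2, n4, n5, n6, n7, n8, n9}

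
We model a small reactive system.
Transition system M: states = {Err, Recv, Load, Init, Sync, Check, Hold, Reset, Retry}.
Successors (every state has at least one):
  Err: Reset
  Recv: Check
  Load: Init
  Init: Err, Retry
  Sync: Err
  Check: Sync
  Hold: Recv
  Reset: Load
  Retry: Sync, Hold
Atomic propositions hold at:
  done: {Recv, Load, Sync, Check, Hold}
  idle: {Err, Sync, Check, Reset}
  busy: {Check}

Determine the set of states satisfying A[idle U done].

A[idle U done]: least fixpoint, start Z0 = Sat(done) = {Recv, Load, Sync, Check, Hold}, add states in Sat(idle) with every successor in Z. Z1 = {Recv, Load, Sync, Check, Hold, Reset}; Z2 = {Err, Recv, Load, Sync, Check, Hold, Reset}; fixed.
Sat(A[idle U done]) = {Err, Recv, Load, Sync, Check, Hold, Reset}

{Err, Recv, Load, Sync, Check, Hold, Reset}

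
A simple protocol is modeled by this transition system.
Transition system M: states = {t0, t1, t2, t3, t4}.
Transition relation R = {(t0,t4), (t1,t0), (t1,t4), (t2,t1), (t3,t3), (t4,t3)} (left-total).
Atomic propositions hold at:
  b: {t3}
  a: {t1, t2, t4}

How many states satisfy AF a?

AF a: least fixpoint, start Z0 = {t1, t2, t4}, add states with every successor in Z. Z1 = {t0, t1, t2, t4}; fixed.
Sat(AF a) = {t0, t1, t2, t4}
|Sat(AF a)| = |{t0, t1, t2, t4}| = 4.

4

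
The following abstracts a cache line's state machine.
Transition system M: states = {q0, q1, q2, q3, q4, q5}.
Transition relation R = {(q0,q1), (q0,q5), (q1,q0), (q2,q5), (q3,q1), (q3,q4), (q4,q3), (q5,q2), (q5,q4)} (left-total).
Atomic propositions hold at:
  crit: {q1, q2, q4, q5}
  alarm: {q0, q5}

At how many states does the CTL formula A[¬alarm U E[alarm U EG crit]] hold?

4

Sat(¬alarm) = {q1, q2, q3, q4}
EG crit: greatest fixpoint, start Z0 = {q1, q2, q4, q5}, keep only states in Sat with some successor in Z. Z1 = {q2, q5}; fixed.
Sat(EG crit) = {q2, q5}
E[alarm U EG crit]: least fixpoint, start Z0 = Sat(EG crit) = {q2, q5}, add states in Sat(alarm) with some successor in Z. Z1 = {q0, q2, q5}; fixed.
Sat(E[alarm U EG crit]) = {q0, q2, q5}
A[¬alarm U E[alarm U EG crit]]: least fixpoint, start Z0 = Sat(E[alarm U EG crit]) = {q0, q2, q5}, add states in Sat(¬alarm) with every successor in Z. Z1 = {q0, q1, q2, q5}; fixed.
Sat(A[¬alarm U E[alarm U EG crit]]) = {q0, q1, q2, q5}
|Sat(A[¬alarm U E[alarm U EG crit]])| = |{q0, q1, q2, q5}| = 4.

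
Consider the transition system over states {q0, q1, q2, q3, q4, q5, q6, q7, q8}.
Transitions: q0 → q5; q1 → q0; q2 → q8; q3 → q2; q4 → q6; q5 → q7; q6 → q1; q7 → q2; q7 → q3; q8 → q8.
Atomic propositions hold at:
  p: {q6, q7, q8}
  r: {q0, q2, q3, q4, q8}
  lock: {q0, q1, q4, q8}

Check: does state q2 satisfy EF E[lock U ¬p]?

Sat(¬p) = {q0, q1, q2, q3, q4, q5}
E[lock U ¬p]: least fixpoint, start Z0 = Sat(¬p) = {q0, q1, q2, q3, q4, q5}, add states in Sat(lock) with some successor in Z. Already a fixed point.
Sat(E[lock U ¬p]) = {q0, q1, q2, q3, q4, q5}
EF E[lock U ¬p]: least fixpoint, start Z0 = {q0, q1, q2, q3, q4, q5}, add states with some successor in Z. Z1 = {q0, q1, q2, q3, q4, q5, q6, q7}; fixed.
Sat(EF E[lock U ¬p]) = {q0, q1, q2, q3, q4, q5, q6, q7}
q2 ∈ Sat(EF E[lock U ¬p]) = {q0, q1, q2, q3, q4, q5, q6, q7}, so the formula holds at q2.

Yes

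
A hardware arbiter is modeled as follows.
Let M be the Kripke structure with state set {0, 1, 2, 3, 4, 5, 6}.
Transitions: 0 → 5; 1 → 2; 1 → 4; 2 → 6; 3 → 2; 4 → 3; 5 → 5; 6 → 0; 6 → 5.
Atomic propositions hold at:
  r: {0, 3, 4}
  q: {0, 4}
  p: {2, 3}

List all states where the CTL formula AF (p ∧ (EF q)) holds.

EF q: least fixpoint, start Z0 = {0, 4}, add states with some successor in Z. Z1 = {0, 1, 4, 6}; Z2 = {0, 1, 2, 4, 6}; Z3 = {0, 1, 2, 3, 4, 6}; fixed.
Sat(EF q) = {0, 1, 2, 3, 4, 6}
Sat(p ∧ (EF q)) = {2, 3}
AF (p ∧ (EF q)): least fixpoint, start Z0 = {2, 3}, add states with every successor in Z. Z1 = {2, 3, 4}; Z2 = {1, 2, 3, 4}; fixed.
Sat(AF (p ∧ (EF q))) = {1, 2, 3, 4}

{1, 2, 3, 4}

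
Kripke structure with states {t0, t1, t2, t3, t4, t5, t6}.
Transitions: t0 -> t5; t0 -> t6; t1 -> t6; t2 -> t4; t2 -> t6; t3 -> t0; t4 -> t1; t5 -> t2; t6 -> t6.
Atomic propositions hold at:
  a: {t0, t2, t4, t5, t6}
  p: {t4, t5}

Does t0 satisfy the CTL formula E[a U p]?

Yes

E[a U p]: least fixpoint, start Z0 = Sat(p) = {t4, t5}, add states in Sat(a) with some successor in Z. Z1 = {t0, t2, t4, t5}; fixed.
Sat(E[a U p]) = {t0, t2, t4, t5}
t0 ∈ Sat(E[a U p]) = {t0, t2, t4, t5}, so the formula holds at t0.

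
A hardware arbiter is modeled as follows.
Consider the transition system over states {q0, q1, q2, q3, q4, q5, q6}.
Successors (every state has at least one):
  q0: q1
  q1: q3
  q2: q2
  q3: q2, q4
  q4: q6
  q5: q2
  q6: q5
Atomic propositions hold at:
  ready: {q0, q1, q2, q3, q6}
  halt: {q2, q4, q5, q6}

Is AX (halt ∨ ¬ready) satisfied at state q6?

Yes

Sat(¬ready) = {q4, q5}
Sat(halt ∨ ¬ready) = {q2, q4, q5, q6}
Sat(AX (halt ∨ ¬ready)) = {s : every successor in {q2, q4, q5, q6}} = {q2, q3, q4, q5, q6}
q6 ∈ Sat(AX (halt ∨ ¬ready)) = {q2, q3, q4, q5, q6}, so the formula holds at q6.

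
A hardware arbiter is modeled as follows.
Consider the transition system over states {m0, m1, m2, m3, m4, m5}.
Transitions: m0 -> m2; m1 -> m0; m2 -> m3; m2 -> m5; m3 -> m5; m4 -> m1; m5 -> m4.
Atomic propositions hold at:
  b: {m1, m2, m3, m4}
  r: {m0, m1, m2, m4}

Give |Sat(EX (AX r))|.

Sat(AX r) = {s : every successor in {m0, m1, m2, m4}} = {m0, m1, m4, m5}
Sat(EX (AX r)) = {s : some successor in {m0, m1, m4, m5}} = {m1, m2, m3, m4, m5}
|Sat(EX (AX r))| = |{m1, m2, m3, m4, m5}| = 5.

5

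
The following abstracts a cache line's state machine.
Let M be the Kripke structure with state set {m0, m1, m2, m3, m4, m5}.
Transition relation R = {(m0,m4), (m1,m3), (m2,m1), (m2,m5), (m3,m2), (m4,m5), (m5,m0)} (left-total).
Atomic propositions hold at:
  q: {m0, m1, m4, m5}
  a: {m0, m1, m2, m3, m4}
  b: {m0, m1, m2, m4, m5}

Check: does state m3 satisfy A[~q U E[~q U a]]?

Yes

Sat(~q) = {m2, m3}
E[~q U a]: least fixpoint, start Z0 = Sat(a) = {m0, m1, m2, m3, m4}, add states in Sat(~q) with some successor in Z. Already a fixed point.
Sat(E[~q U a]) = {m0, m1, m2, m3, m4}
A[~q U E[~q U a]]: least fixpoint, start Z0 = Sat(E[~q U a]) = {m0, m1, m2, m3, m4}, add states in Sat(~q) with every successor in Z. Already a fixed point.
Sat(A[~q U E[~q U a]]) = {m0, m1, m2, m3, m4}
m3 ∈ Sat(A[~q U E[~q U a]]) = {m0, m1, m2, m3, m4}, so the formula holds at m3.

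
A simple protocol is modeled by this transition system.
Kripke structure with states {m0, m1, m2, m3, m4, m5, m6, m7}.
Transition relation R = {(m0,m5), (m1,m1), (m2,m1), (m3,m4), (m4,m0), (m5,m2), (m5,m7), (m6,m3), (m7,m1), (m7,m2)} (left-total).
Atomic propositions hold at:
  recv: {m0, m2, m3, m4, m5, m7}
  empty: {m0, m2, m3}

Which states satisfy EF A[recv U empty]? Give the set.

A[recv U empty]: least fixpoint, start Z0 = Sat(empty) = {m0, m2, m3}, add states in Sat(recv) with every successor in Z. Z1 = {m0, m2, m3, m4}; fixed.
Sat(A[recv U empty]) = {m0, m2, m3, m4}
EF A[recv U empty]: least fixpoint, start Z0 = {m0, m2, m3, m4}, add states with some successor in Z. Z1 = {m0, m2, m3, m4, m5, m6, m7}; fixed.
Sat(EF A[recv U empty]) = {m0, m2, m3, m4, m5, m6, m7}

{m0, m2, m3, m4, m5, m6, m7}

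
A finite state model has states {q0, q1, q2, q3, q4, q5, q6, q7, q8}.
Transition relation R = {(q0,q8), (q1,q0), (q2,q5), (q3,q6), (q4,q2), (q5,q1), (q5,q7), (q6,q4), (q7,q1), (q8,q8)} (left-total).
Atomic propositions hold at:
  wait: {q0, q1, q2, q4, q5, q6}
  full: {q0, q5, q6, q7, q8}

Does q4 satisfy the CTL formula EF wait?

Yes

EF wait: least fixpoint, start Z0 = {q0, q1, q2, q4, q5, q6}, add states with some successor in Z. Z1 = {q0, q1, q2, q3, q4, q5, q6, q7}; fixed.
Sat(EF wait) = {q0, q1, q2, q3, q4, q5, q6, q7}
q4 ∈ Sat(EF wait) = {q0, q1, q2, q3, q4, q5, q6, q7}, so the formula holds at q4.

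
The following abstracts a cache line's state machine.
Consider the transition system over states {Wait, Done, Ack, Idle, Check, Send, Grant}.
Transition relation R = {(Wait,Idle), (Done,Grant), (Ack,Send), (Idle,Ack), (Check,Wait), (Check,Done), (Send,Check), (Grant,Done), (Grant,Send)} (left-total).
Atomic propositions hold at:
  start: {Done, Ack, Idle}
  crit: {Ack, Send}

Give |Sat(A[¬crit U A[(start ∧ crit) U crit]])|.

Sat(¬crit) = {Wait, Done, Idle, Check, Grant}
Sat(start ∧ crit) = {Ack}
A[(start ∧ crit) U crit]: least fixpoint, start Z0 = Sat(crit) = {Ack, Send}, add states in Sat(start ∧ crit) with every successor in Z. Already a fixed point.
Sat(A[(start ∧ crit) U crit]) = {Ack, Send}
A[¬crit U A[(start ∧ crit) U crit]]: least fixpoint, start Z0 = Sat(A[(start ∧ crit) U crit]) = {Ack, Send}, add states in Sat(¬crit) with every successor in Z. Z1 = {Ack, Idle, Send}; Z2 = {Wait, Ack, Idle, Send}; fixed.
Sat(A[¬crit U A[(start ∧ crit) U crit]]) = {Wait, Ack, Idle, Send}
|Sat(A[¬crit U A[(start ∧ crit) U crit]])| = |{Wait, Ack, Idle, Send}| = 4.

4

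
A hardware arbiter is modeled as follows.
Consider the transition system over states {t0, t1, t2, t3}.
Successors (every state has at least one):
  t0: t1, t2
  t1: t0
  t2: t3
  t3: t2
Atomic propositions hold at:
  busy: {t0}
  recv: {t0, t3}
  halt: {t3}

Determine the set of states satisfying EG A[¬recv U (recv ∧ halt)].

{t2, t3}

Sat(¬recv) = {t1, t2}
Sat(recv ∧ halt) = {t3}
A[¬recv U (recv ∧ halt)]: least fixpoint, start Z0 = Sat((recv ∧ halt)) = {t3}, add states in Sat(¬recv) with every successor in Z. Z1 = {t2, t3}; fixed.
Sat(A[¬recv U (recv ∧ halt)]) = {t2, t3}
EG A[¬recv U (recv ∧ halt)]: greatest fixpoint, start Z0 = {t2, t3}, keep only states in Sat with some successor in Z. Already a fixed point.
Sat(EG A[¬recv U (recv ∧ halt)]) = {t2, t3}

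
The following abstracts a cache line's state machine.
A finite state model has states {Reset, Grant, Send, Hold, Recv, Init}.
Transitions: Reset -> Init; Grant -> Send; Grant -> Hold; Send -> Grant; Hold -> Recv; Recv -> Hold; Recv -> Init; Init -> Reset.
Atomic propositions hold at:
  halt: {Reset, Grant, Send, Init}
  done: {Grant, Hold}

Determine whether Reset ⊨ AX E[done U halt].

E[done U halt]: least fixpoint, start Z0 = Sat(halt) = {Reset, Grant, Send, Init}, add states in Sat(done) with some successor in Z. Already a fixed point.
Sat(E[done U halt]) = {Reset, Grant, Send, Init}
Sat(AX E[done U halt]) = {s : every successor in {Reset, Grant, Send, Init}} = {Reset, Send, Init}
Reset ∈ Sat(AX E[done U halt]) = {Reset, Send, Init}, so the formula holds at Reset.

Yes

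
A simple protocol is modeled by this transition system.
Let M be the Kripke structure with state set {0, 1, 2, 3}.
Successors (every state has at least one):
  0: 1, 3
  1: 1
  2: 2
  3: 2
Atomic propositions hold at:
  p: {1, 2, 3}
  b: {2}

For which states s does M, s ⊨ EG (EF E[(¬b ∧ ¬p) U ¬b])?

Sat(¬b) = {0, 1, 3}
Sat(¬p) = {0}
Sat(¬b ∧ ¬p) = {0}
E[(¬b ∧ ¬p) U ¬b]: least fixpoint, start Z0 = Sat(¬b) = {0, 1, 3}, add states in Sat(¬b ∧ ¬p) with some successor in Z. Already a fixed point.
Sat(E[(¬b ∧ ¬p) U ¬b]) = {0, 1, 3}
EF E[(¬b ∧ ¬p) U ¬b]: least fixpoint, start Z0 = {0, 1, 3}, add states with some successor in Z. Already a fixed point.
Sat(EF E[(¬b ∧ ¬p) U ¬b]) = {0, 1, 3}
EG (EF E[(¬b ∧ ¬p) U ¬b]): greatest fixpoint, start Z0 = {0, 1, 3}, keep only states in Sat with some successor in Z. Z1 = {0, 1}; fixed.
Sat(EG (EF E[(¬b ∧ ¬p) U ¬b])) = {0, 1}

{0, 1}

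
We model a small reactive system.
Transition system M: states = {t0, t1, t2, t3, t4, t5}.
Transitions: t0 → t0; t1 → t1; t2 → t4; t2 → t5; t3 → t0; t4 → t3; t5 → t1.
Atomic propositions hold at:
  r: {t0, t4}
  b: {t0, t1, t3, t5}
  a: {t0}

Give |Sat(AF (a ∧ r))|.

3

Sat(a ∧ r) = {t0}
AF (a ∧ r): least fixpoint, start Z0 = {t0}, add states with every successor in Z. Z1 = {t0, t3}; Z2 = {t0, t3, t4}; fixed.
Sat(AF (a ∧ r)) = {t0, t3, t4}
|Sat(AF (a ∧ r))| = |{t0, t3, t4}| = 3.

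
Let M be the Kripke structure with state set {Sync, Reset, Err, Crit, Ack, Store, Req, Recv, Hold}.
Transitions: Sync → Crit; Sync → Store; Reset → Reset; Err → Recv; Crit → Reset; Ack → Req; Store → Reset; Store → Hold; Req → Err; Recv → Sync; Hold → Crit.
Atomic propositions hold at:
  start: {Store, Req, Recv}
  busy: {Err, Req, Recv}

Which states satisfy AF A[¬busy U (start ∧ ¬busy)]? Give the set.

{Store}

Sat(¬busy) = {Sync, Reset, Crit, Ack, Store, Hold}
Sat(start ∧ ¬busy) = {Store}
A[¬busy U (start ∧ ¬busy)]: least fixpoint, start Z0 = Sat((start ∧ ¬busy)) = {Store}, add states in Sat(¬busy) with every successor in Z. Already a fixed point.
Sat(A[¬busy U (start ∧ ¬busy)]) = {Store}
AF A[¬busy U (start ∧ ¬busy)]: least fixpoint, start Z0 = {Store}, add states with every successor in Z. Already a fixed point.
Sat(AF A[¬busy U (start ∧ ¬busy)]) = {Store}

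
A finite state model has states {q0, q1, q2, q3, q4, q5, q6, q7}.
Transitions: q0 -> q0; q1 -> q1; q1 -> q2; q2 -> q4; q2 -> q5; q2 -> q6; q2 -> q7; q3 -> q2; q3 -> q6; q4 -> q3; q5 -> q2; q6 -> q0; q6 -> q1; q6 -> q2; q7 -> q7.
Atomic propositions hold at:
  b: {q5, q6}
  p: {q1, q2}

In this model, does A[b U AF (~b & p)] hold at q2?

Sat(~b) = {q0, q1, q2, q3, q4, q7}
Sat(~b & p) = {q1, q2}
AF (~b & p): least fixpoint, start Z0 = {q1, q2}, add states with every successor in Z. Z1 = {q1, q2, q5}; fixed.
Sat(AF (~b & p)) = {q1, q2, q5}
A[b U AF (~b & p)]: least fixpoint, start Z0 = Sat(AF (~b & p)) = {q1, q2, q5}, add states in Sat(b) with every successor in Z. Already a fixed point.
Sat(A[b U AF (~b & p)]) = {q1, q2, q5}
q2 ∈ Sat(A[b U AF (~b & p)]) = {q1, q2, q5}, so the formula holds at q2.

Yes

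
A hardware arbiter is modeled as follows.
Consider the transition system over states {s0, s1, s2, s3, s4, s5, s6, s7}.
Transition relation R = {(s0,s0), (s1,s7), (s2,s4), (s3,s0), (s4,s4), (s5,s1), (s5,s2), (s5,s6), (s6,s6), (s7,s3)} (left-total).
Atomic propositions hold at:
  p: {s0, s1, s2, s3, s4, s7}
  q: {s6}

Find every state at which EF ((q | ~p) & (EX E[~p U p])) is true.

{s5}

Sat(~p) = {s5, s6}
Sat(q | ~p) = {s5, s6}
E[~p U p]: least fixpoint, start Z0 = Sat(p) = {s0, s1, s2, s3, s4, s7}, add states in Sat(~p) with some successor in Z. Z1 = {s0, s1, s2, s3, s4, s5, s7}; fixed.
Sat(E[~p U p]) = {s0, s1, s2, s3, s4, s5, s7}
Sat(EX E[~p U p]) = {s : some successor in {s0, s1, s2, s3, s4, s5, s7}} = {s0, s1, s2, s3, s4, s5, s7}
Sat((q | ~p) & (EX E[~p U p])) = {s5}
EF ((q | ~p) & (EX E[~p U p])): least fixpoint, start Z0 = {s5}, add states with some successor in Z. Already a fixed point.
Sat(EF ((q | ~p) & (EX E[~p U p]))) = {s5}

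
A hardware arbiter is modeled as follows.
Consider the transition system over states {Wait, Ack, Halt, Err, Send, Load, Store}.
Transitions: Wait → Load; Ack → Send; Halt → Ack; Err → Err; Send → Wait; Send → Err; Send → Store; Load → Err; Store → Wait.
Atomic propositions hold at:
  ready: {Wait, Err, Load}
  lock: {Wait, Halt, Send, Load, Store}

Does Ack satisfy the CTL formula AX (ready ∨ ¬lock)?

Sat(¬lock) = {Ack, Err}
Sat(ready ∨ ¬lock) = {Wait, Ack, Err, Load}
Sat(AX (ready ∨ ¬lock)) = {s : every successor in {Wait, Ack, Err, Load}} = {Wait, Halt, Err, Load, Store}
Ack ∉ Sat(AX (ready ∨ ¬lock)) = {Wait, Halt, Err, Load, Store}, so the formula does not hold at Ack.

No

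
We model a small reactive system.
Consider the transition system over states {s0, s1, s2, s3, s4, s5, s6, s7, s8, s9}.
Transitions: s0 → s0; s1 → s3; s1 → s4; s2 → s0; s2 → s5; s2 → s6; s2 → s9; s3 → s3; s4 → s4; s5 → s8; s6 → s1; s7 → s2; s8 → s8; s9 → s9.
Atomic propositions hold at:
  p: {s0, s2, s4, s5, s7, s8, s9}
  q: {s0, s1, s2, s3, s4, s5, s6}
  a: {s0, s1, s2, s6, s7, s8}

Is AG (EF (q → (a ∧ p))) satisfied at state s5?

Yes

Sat(a ∧ p) = {s0, s2, s7, s8}
Sat(q → (a ∧ p)) = {s0, s2, s7, s8, s9}
EF (q → (a ∧ p)): least fixpoint, start Z0 = {s0, s2, s7, s8, s9}, add states with some successor in Z. Z1 = {s0, s2, s5, s7, s8, s9}; fixed.
Sat(EF (q → (a ∧ p))) = {s0, s2, s5, s7, s8, s9}
AG (EF (q → (a ∧ p))): greatest fixpoint, start Z0 = {s0, s2, s5, s7, s8, s9}, keep only states in Sat with every successor in Z. Z1 = {s0, s5, s7, s8, s9}; Z2 = {s0, s5, s8, s9}; fixed.
Sat(AG (EF (q → (a ∧ p)))) = {s0, s5, s8, s9}
s5 ∈ Sat(AG (EF (q → (a ∧ p)))) = {s0, s5, s8, s9}, so the formula holds at s5.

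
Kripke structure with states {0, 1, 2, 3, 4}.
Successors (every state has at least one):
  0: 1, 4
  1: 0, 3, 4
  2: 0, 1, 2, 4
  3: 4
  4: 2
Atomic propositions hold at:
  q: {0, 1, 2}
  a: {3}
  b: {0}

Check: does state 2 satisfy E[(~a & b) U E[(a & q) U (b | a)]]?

No

Sat(~a) = {0, 1, 2, 4}
Sat(~a & b) = {0}
Sat(a & q) = ∅
Sat(b | a) = {0, 3}
E[(a & q) U (b | a)]: least fixpoint, start Z0 = Sat((b | a)) = {0, 3}, add states in Sat(a & q) with some successor in Z. Already a fixed point.
Sat(E[(a & q) U (b | a)]) = {0, 3}
E[(~a & b) U E[(a & q) U (b | a)]]: least fixpoint, start Z0 = Sat(E[(a & q) U (b | a)]) = {0, 3}, add states in Sat(~a & b) with some successor in Z. Already a fixed point.
Sat(E[(~a & b) U E[(a & q) U (b | a)]]) = {0, 3}
2 ∉ Sat(E[(~a & b) U E[(a & q) U (b | a)]]) = {0, 3}, so the formula does not hold at 2.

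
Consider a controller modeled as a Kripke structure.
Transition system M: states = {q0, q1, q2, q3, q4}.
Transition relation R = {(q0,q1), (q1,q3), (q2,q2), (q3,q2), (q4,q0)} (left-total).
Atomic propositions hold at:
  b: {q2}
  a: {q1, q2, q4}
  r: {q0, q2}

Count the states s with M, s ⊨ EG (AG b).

1

AG b: greatest fixpoint, start Z0 = {q2}, keep only states in Sat with every successor in Z. Already a fixed point.
Sat(AG b) = {q2}
EG (AG b): greatest fixpoint, start Z0 = {q2}, keep only states in Sat with some successor in Z. Already a fixed point.
Sat(EG (AG b)) = {q2}
|Sat(EG (AG b))| = |{q2}| = 1.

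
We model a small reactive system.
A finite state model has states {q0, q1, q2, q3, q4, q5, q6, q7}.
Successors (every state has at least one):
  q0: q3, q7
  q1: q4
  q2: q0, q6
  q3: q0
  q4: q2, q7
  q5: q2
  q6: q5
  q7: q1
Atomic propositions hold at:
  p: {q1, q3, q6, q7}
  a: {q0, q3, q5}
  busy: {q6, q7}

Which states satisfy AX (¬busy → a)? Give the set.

Sat(¬busy) = {q0, q1, q2, q3, q4, q5}
Sat(¬busy → a) = {q0, q3, q5, q6, q7}
Sat(AX (¬busy → a)) = {s : every successor in {q0, q3, q5, q6, q7}} = {q0, q2, q3, q6}

{q0, q2, q3, q6}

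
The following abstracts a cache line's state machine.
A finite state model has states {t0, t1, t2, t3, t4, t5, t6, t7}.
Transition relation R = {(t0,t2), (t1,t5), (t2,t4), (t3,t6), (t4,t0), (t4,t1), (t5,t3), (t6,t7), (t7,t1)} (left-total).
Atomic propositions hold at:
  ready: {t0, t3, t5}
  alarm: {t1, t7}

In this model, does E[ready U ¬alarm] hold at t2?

Sat(¬alarm) = {t0, t2, t3, t4, t5, t6}
E[ready U ¬alarm]: least fixpoint, start Z0 = Sat(¬alarm) = {t0, t2, t3, t4, t5, t6}, add states in Sat(ready) with some successor in Z. Already a fixed point.
Sat(E[ready U ¬alarm]) = {t0, t2, t3, t4, t5, t6}
t2 ∈ Sat(E[ready U ¬alarm]) = {t0, t2, t3, t4, t5, t6}, so the formula holds at t2.

Yes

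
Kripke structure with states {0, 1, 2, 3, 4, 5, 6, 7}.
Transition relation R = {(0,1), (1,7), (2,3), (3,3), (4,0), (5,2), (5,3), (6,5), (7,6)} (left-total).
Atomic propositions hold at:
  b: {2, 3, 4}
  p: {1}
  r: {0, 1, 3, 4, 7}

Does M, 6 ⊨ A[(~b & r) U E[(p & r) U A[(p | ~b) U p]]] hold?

No

Sat(~b) = {0, 1, 5, 6, 7}
Sat(~b & r) = {0, 1, 7}
Sat(p & r) = {1}
Sat(p | ~b) = {0, 1, 5, 6, 7}
A[(p | ~b) U p]: least fixpoint, start Z0 = Sat(p) = {1}, add states in Sat(p | ~b) with every successor in Z. Z1 = {0, 1}; fixed.
Sat(A[(p | ~b) U p]) = {0, 1}
E[(p & r) U A[(p | ~b) U p]]: least fixpoint, start Z0 = Sat(A[(p | ~b) U p]) = {0, 1}, add states in Sat(p & r) with some successor in Z. Already a fixed point.
Sat(E[(p & r) U A[(p | ~b) U p]]) = {0, 1}
A[(~b & r) U E[(p & r) U A[(p | ~b) U p]]]: least fixpoint, start Z0 = Sat(E[(p & r) U A[(p | ~b) U p]]) = {0, 1}, add states in Sat(~b & r) with every successor in Z. Already a fixed point.
Sat(A[(~b & r) U E[(p & r) U A[(p | ~b) U p]]]) = {0, 1}
6 ∉ Sat(A[(~b & r) U E[(p & r) U A[(p | ~b) U p]]]) = {0, 1}, so the formula does not hold at 6.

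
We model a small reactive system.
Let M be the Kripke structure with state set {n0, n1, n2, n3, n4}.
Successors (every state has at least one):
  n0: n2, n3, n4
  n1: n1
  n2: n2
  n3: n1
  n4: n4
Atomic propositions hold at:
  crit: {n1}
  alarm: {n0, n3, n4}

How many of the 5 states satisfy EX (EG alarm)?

2

EG alarm: greatest fixpoint, start Z0 = {n0, n3, n4}, keep only states in Sat with some successor in Z. Z1 = {n0, n4}; fixed.
Sat(EG alarm) = {n0, n4}
Sat(EX (EG alarm)) = {s : some successor in {n0, n4}} = {n0, n4}
|Sat(EX (EG alarm))| = |{n0, n4}| = 2.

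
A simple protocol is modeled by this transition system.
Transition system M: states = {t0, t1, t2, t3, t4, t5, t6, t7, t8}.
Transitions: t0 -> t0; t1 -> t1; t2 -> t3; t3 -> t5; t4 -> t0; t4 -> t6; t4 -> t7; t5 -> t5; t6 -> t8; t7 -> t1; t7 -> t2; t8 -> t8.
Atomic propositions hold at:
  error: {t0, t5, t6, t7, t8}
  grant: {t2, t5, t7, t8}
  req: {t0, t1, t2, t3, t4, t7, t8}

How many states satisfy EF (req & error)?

Sat(req & error) = {t0, t7, t8}
EF (req & error): least fixpoint, start Z0 = {t0, t7, t8}, add states with some successor in Z. Z1 = {t0, t4, t6, t7, t8}; fixed.
Sat(EF (req & error)) = {t0, t4, t6, t7, t8}
|Sat(EF (req & error))| = |{t0, t4, t6, t7, t8}| = 5.

5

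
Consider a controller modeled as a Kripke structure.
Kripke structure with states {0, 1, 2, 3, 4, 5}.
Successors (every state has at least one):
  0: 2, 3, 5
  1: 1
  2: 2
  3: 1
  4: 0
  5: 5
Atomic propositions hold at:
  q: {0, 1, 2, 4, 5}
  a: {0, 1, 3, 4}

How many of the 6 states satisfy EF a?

4

EF a: least fixpoint, start Z0 = {0, 1, 3, 4}, add states with some successor in Z. Already a fixed point.
Sat(EF a) = {0, 1, 3, 4}
|Sat(EF a)| = |{0, 1, 3, 4}| = 4.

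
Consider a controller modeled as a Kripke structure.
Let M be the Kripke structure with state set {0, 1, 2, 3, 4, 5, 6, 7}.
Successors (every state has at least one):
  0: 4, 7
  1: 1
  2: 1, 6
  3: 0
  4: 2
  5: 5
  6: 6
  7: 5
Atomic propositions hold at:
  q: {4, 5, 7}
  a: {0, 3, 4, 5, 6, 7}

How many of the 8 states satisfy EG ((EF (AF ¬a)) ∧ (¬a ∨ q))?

Sat(¬a) = {1, 2}
AF ¬a: least fixpoint, start Z0 = {1, 2}, add states with every successor in Z. Z1 = {1, 2, 4}; fixed.
Sat(AF ¬a) = {1, 2, 4}
EF (AF ¬a): least fixpoint, start Z0 = {1, 2, 4}, add states with some successor in Z. Z1 = {0, 1, 2, 4}; Z2 = {0, 1, 2, 3, 4}; fixed.
Sat(EF (AF ¬a)) = {0, 1, 2, 3, 4}
Sat(¬a ∨ q) = {1, 2, 4, 5, 7}
Sat((EF (AF ¬a)) ∧ (¬a ∨ q)) = {1, 2, 4}
EG ((EF (AF ¬a)) ∧ (¬a ∨ q)): greatest fixpoint, start Z0 = {1, 2, 4}, keep only states in Sat with some successor in Z. Already a fixed point.
Sat(EG ((EF (AF ¬a)) ∧ (¬a ∨ q))) = {1, 2, 4}
|Sat(EG ((EF (AF ¬a)) ∧ (¬a ∨ q)))| = |{1, 2, 4}| = 3.

3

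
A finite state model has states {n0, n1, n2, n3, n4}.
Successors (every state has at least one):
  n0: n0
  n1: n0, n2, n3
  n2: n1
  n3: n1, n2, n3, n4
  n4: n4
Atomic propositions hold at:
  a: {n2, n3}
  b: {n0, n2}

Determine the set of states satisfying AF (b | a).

Sat(b | a) = {n0, n2, n3}
AF (b | a): least fixpoint, start Z0 = {n0, n2, n3}, add states with every successor in Z. Z1 = {n0, n1, n2, n3}; fixed.
Sat(AF (b | a)) = {n0, n1, n2, n3}

{n0, n1, n2, n3}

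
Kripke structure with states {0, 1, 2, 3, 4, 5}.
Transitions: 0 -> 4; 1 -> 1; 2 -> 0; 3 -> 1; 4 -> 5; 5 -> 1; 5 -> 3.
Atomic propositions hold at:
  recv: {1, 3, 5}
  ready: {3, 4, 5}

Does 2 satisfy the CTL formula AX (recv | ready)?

No

Sat(recv | ready) = {1, 3, 4, 5}
Sat(AX (recv | ready)) = {s : every successor in {1, 3, 4, 5}} = {0, 1, 3, 4, 5}
2 ∉ Sat(AX (recv | ready)) = {0, 1, 3, 4, 5}, so the formula does not hold at 2.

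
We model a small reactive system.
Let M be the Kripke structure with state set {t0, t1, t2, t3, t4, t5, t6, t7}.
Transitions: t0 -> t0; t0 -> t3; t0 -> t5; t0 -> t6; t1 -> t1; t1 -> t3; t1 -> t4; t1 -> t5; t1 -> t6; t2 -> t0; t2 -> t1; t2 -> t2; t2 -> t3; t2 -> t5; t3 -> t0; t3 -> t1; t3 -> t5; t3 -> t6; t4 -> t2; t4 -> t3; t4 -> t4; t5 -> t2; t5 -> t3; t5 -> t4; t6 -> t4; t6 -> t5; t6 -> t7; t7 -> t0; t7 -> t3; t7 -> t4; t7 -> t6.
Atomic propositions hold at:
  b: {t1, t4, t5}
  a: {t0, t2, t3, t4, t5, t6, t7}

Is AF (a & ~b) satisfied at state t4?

Sat(~b) = {t0, t2, t3, t6, t7}
Sat(a & ~b) = {t0, t2, t3, t6, t7}
AF (a & ~b): least fixpoint, start Z0 = {t0, t2, t3, t6, t7}, add states with every successor in Z. Already a fixed point.
Sat(AF (a & ~b)) = {t0, t2, t3, t6, t7}
t4 ∉ Sat(AF (a & ~b)) = {t0, t2, t3, t6, t7}, so the formula does not hold at t4.

No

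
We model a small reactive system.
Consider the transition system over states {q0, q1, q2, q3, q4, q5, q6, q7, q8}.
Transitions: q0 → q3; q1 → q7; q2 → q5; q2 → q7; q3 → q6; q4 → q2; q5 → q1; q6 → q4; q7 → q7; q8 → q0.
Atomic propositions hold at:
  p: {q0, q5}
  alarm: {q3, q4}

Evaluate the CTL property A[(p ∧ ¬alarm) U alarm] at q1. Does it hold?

No

Sat(¬alarm) = {q0, q1, q2, q5, q6, q7, q8}
Sat(p ∧ ¬alarm) = {q0, q5}
A[(p ∧ ¬alarm) U alarm]: least fixpoint, start Z0 = Sat(alarm) = {q3, q4}, add states in Sat(p ∧ ¬alarm) with every successor in Z. Z1 = {q0, q3, q4}; fixed.
Sat(A[(p ∧ ¬alarm) U alarm]) = {q0, q3, q4}
q1 ∉ Sat(A[(p ∧ ¬alarm) U alarm]) = {q0, q3, q4}, so the formula does not hold at q1.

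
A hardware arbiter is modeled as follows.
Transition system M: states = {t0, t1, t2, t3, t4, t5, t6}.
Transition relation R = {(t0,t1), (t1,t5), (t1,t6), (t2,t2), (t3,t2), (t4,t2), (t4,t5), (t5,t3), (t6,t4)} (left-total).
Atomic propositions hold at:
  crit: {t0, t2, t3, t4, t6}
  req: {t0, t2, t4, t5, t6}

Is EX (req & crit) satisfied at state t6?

Sat(req & crit) = {t0, t2, t4, t6}
Sat(EX (req & crit)) = {s : some successor in {t0, t2, t4, t6}} = {t1, t2, t3, t4, t6}
t6 ∈ Sat(EX (req & crit)) = {t1, t2, t3, t4, t6}, so the formula holds at t6.

Yes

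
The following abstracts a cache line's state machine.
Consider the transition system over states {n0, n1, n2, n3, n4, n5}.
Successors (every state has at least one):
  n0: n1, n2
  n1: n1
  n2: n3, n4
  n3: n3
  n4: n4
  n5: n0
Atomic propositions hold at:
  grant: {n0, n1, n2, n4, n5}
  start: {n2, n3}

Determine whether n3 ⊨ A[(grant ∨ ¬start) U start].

Yes

Sat(¬start) = {n0, n1, n4, n5}
Sat(grant ∨ ¬start) = {n0, n1, n2, n4, n5}
A[(grant ∨ ¬start) U start]: least fixpoint, start Z0 = Sat(start) = {n2, n3}, add states in Sat(grant ∨ ¬start) with every successor in Z. Already a fixed point.
Sat(A[(grant ∨ ¬start) U start]) = {n2, n3}
n3 ∈ Sat(A[(grant ∨ ¬start) U start]) = {n2, n3}, so the formula holds at n3.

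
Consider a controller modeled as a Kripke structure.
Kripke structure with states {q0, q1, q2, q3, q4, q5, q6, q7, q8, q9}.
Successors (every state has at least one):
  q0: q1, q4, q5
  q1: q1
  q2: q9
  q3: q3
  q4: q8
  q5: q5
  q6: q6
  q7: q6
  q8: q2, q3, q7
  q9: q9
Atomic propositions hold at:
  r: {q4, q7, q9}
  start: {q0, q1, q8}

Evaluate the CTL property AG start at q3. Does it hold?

AG start: greatest fixpoint, start Z0 = {q0, q1, q8}, keep only states in Sat with every successor in Z. Z1 = {q1}; fixed.
Sat(AG start) = {q1}
q3 ∉ Sat(AG start) = {q1}, so the formula does not hold at q3.

No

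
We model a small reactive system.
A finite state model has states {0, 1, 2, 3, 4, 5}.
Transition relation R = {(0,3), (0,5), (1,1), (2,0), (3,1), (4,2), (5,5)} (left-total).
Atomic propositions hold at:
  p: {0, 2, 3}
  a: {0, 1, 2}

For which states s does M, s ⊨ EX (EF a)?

EF a: least fixpoint, start Z0 = {0, 1, 2}, add states with some successor in Z. Z1 = {0, 1, 2, 3, 4}; fixed.
Sat(EF a) = {0, 1, 2, 3, 4}
Sat(EX (EF a)) = {s : some successor in {0, 1, 2, 3, 4}} = {0, 1, 2, 3, 4}

{0, 1, 2, 3, 4}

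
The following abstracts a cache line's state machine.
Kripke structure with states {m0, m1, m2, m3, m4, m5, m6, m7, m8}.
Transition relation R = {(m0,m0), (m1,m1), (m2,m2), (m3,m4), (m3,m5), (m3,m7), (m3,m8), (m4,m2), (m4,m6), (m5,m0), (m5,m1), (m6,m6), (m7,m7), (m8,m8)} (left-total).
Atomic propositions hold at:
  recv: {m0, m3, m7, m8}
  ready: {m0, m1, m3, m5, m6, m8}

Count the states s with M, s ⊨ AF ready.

AF ready: least fixpoint, start Z0 = {m0, m1, m3, m5, m6, m8}, add states with every successor in Z. Already a fixed point.
Sat(AF ready) = {m0, m1, m3, m5, m6, m8}
|Sat(AF ready)| = |{m0, m1, m3, m5, m6, m8}| = 6.

6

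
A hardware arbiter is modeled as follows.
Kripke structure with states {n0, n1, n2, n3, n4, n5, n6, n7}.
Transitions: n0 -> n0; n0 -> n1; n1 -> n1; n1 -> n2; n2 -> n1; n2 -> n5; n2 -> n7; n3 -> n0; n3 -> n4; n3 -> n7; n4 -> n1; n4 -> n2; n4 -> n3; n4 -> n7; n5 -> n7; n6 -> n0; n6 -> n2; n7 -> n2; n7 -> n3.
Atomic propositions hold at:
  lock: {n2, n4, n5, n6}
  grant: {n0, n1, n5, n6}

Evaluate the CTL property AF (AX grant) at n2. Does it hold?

Sat(AX grant) = {s : every successor in {n0, n1, n5, n6}} = {n0}
AF (AX grant): least fixpoint, start Z0 = {n0}, add states with every successor in Z. Already a fixed point.
Sat(AF (AX grant)) = {n0}
n2 ∉ Sat(AF (AX grant)) = {n0}, so the formula does not hold at n2.

No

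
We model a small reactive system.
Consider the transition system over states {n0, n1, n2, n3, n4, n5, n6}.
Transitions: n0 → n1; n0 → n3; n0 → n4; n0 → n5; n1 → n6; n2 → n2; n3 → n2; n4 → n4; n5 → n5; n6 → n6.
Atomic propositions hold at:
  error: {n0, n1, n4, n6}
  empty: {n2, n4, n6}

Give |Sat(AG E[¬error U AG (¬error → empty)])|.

Sat(¬error) = {n2, n3, n5}
Sat(¬error → empty) = {n0, n1, n2, n4, n6}
AG (¬error → empty): greatest fixpoint, start Z0 = {n0, n1, n2, n4, n6}, keep only states in Sat with every successor in Z. Z1 = {n1, n2, n4, n6}; fixed.
Sat(AG (¬error → empty)) = {n1, n2, n4, n6}
E[¬error U AG (¬error → empty)]: least fixpoint, start Z0 = Sat(AG (¬error → empty)) = {n1, n2, n4, n6}, add states in Sat(¬error) with some successor in Z. Z1 = {n1, n2, n3, n4, n6}; fixed.
Sat(E[¬error U AG (¬error → empty)]) = {n1, n2, n3, n4, n6}
AG E[¬error U AG (¬error → empty)]: greatest fixpoint, start Z0 = {n1, n2, n3, n4, n6}, keep only states in Sat with every successor in Z. Already a fixed point.
Sat(AG E[¬error U AG (¬error → empty)]) = {n1, n2, n3, n4, n6}
|Sat(AG E[¬error U AG (¬error → empty)])| = |{n1, n2, n3, n4, n6}| = 5.

5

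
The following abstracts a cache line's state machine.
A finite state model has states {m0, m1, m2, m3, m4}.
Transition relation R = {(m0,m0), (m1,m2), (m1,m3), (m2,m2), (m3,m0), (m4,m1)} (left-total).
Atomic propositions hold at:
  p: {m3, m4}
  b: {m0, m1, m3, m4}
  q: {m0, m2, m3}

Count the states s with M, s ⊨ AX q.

Sat(AX q) = {s : every successor in {m0, m2, m3}} = {m0, m1, m2, m3}
|Sat(AX q)| = |{m0, m1, m2, m3}| = 4.

4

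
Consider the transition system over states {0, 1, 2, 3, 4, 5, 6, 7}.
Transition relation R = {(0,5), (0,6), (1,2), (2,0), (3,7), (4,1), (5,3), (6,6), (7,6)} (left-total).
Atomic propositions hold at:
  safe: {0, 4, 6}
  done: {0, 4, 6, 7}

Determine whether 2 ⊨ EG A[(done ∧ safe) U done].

Sat(done ∧ safe) = {0, 4, 6}
A[(done ∧ safe) U done]: least fixpoint, start Z0 = Sat(done) = {0, 4, 6, 7}, add states in Sat(done ∧ safe) with every successor in Z. Already a fixed point.
Sat(A[(done ∧ safe) U done]) = {0, 4, 6, 7}
EG A[(done ∧ safe) U done]: greatest fixpoint, start Z0 = {0, 4, 6, 7}, keep only states in Sat with some successor in Z. Z1 = {0, 6, 7}; fixed.
Sat(EG A[(done ∧ safe) U done]) = {0, 6, 7}
2 ∉ Sat(EG A[(done ∧ safe) U done]) = {0, 6, 7}, so the formula does not hold at 2.

No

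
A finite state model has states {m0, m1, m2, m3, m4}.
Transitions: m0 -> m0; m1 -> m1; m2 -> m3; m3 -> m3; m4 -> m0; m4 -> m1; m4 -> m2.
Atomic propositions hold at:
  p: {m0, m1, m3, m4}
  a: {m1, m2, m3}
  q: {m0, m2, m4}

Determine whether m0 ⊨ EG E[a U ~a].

Yes

Sat(~a) = {m0, m4}
E[a U ~a]: least fixpoint, start Z0 = Sat(~a) = {m0, m4}, add states in Sat(a) with some successor in Z. Already a fixed point.
Sat(E[a U ~a]) = {m0, m4}
EG E[a U ~a]: greatest fixpoint, start Z0 = {m0, m4}, keep only states in Sat with some successor in Z. Already a fixed point.
Sat(EG E[a U ~a]) = {m0, m4}
m0 ∈ Sat(EG E[a U ~a]) = {m0, m4}, so the formula holds at m0.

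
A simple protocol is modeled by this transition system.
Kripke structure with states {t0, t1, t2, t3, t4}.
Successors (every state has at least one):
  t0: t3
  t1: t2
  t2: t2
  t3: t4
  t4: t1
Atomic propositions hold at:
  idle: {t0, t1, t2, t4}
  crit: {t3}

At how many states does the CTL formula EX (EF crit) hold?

1

EF crit: least fixpoint, start Z0 = {t3}, add states with some successor in Z. Z1 = {t0, t3}; fixed.
Sat(EF crit) = {t0, t3}
Sat(EX (EF crit)) = {s : some successor in {t0, t3}} = {t0}
|Sat(EX (EF crit))| = |{t0}| = 1.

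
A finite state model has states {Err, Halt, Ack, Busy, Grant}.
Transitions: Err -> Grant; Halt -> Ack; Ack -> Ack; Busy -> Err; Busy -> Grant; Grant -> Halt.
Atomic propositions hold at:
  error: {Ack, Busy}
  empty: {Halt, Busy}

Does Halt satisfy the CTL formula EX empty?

No

Sat(EX empty) = {s : some successor in {Halt, Busy}} = {Grant}
Halt ∉ Sat(EX empty) = {Grant}, so the formula does not hold at Halt.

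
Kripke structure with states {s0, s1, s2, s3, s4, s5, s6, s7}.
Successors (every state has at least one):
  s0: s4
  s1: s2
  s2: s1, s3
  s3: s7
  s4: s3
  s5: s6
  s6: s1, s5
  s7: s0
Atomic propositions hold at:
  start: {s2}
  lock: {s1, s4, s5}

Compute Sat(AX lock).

Sat(AX lock) = {s : every successor in {s1, s4, s5}} = {s0, s6}

{s0, s6}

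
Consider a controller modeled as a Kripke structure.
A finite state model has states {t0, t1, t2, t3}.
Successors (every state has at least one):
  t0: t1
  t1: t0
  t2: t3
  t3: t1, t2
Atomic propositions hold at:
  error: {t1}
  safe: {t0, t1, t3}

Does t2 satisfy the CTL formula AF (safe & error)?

Sat(safe & error) = {t1}
AF (safe & error): least fixpoint, start Z0 = {t1}, add states with every successor in Z. Z1 = {t0, t1}; fixed.
Sat(AF (safe & error)) = {t0, t1}
t2 ∉ Sat(AF (safe & error)) = {t0, t1}, so the formula does not hold at t2.

No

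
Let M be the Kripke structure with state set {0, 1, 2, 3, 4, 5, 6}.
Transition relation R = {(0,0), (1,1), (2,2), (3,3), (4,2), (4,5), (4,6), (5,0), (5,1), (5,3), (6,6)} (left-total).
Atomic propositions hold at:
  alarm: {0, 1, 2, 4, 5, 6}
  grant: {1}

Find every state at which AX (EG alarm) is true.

EG alarm: greatest fixpoint, start Z0 = {0, 1, 2, 4, 5, 6}, keep only states in Sat with some successor in Z. Already a fixed point.
Sat(EG alarm) = {0, 1, 2, 4, 5, 6}
Sat(AX (EG alarm)) = {s : every successor in {0, 1, 2, 4, 5, 6}} = {0, 1, 2, 4, 6}

{0, 1, 2, 4, 6}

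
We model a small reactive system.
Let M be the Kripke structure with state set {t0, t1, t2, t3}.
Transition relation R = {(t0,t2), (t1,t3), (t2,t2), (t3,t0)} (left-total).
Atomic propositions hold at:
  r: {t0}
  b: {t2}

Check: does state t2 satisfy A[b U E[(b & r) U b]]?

Sat(b & r) = ∅
E[(b & r) U b]: least fixpoint, start Z0 = Sat(b) = {t2}, add states in Sat(b & r) with some successor in Z. Already a fixed point.
Sat(E[(b & r) U b]) = {t2}
A[b U E[(b & r) U b]]: least fixpoint, start Z0 = Sat(E[(b & r) U b]) = {t2}, add states in Sat(b) with every successor in Z. Already a fixed point.
Sat(A[b U E[(b & r) U b]]) = {t2}
t2 ∈ Sat(A[b U E[(b & r) U b]]) = {t2}, so the formula holds at t2.

Yes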